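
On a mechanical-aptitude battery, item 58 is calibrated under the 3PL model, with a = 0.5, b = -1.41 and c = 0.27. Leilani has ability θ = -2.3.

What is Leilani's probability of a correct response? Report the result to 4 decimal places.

P(θ) = c + (1 − c) · 1 / (1 + exp(−a(θ − b)))
Exponent: 0.5 × (-2.3 − (-1.41)) = -0.4450
1/(1 + e^{0.4450}) = 0.3906
P = 0.27 + 0.73 × 0.3906 = 0.5551

0.5551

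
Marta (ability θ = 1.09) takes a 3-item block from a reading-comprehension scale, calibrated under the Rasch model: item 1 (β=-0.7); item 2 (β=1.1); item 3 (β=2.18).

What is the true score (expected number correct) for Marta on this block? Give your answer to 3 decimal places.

P(θ) = 1 / (1 + exp(−(θ − β)))
P_1 = 1/(1+e^{-1.7900}) = 0.8569
P_2 = 1/(1+e^{0.0100}) = 0.4975
P_3 = 1/(1+e^{1.0900}) = 0.2516
E[score] = 0.8569 + 0.4975 + 0.2516 = 1.6060

1.606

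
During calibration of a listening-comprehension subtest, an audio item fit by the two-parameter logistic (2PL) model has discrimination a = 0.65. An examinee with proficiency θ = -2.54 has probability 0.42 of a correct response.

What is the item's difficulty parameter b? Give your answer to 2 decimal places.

-2.04

P(θ) = 1 / (1 + exp(−a(θ − b)))
logit(0.42) = ln(0.42/0.58) = -0.3228
b = θ − logit/(a) = -2.54 − (-0.3228)/0.6500 = -2.0434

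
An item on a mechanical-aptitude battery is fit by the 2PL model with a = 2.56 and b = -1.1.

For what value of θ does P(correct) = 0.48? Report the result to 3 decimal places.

-1.131

P(θ) = 1 / (1 + exp(−a(θ − b)))
logit = ln(0.4800/0.5200) = -0.0800
θ = b + logit/(a) = -1.1 + (-0.0800)/2.5600 = -1.1313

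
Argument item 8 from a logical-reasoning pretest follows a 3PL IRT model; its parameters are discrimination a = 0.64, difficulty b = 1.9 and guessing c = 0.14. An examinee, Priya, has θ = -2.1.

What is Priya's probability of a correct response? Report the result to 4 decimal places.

0.2017

P(θ) = c + (1 − c) · 1 / (1 + exp(−a(θ − b)))
Exponent: 0.64 × (-2.1 − 1.9) = -2.5600
1/(1 + e^{2.5600}) = 0.0718
P = 0.14 + 0.86 × 0.0718 = 0.2017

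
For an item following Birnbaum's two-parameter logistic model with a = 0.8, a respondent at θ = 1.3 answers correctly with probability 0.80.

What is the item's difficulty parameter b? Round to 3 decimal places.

P(θ) = 1 / (1 + exp(−a(θ − b)))
logit(0.80) = ln(0.80/0.20) = 1.3863
b = θ − logit/(a) = 1.3 − 1.3863/0.8000 = -0.4329

-0.433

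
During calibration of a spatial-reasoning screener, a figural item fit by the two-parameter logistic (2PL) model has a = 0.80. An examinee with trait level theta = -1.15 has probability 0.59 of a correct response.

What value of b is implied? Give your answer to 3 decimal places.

P(theta) = 1 / (1 + exp(−a(theta − b)))
logit(0.59) = ln(0.59/0.41) = 0.3640
b = theta − logit/(a) = -1.15 − 0.3640/0.8000 = -1.6050

-1.605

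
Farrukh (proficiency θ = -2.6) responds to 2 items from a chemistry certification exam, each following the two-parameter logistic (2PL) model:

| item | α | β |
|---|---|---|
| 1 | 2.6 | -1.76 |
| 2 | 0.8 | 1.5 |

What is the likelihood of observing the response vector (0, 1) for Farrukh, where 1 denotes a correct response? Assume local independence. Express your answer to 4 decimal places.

0.0326

P(θ) = 1 / (1 + exp(−α(θ − β)))
P_1 = 1/(1+e^{2.1840}) = 0.1012
P_2 = 1/(1+e^{3.2800}) = 0.0363
L = (1−P_1) × P_2 = 0.8988 × 0.0363 = 0.03259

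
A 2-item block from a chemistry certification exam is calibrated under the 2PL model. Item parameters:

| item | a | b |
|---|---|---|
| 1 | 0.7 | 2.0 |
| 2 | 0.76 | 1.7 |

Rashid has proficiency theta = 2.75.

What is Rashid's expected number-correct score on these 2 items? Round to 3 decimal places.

1.318

P(theta) = 1 / (1 + exp(−a(theta − b)))
P_1 = 1/(1+e^{-0.5250}) = 0.6283
P_2 = 1/(1+e^{-0.7980}) = 0.6895
E[score] = 0.6283 + 0.6895 = 1.3179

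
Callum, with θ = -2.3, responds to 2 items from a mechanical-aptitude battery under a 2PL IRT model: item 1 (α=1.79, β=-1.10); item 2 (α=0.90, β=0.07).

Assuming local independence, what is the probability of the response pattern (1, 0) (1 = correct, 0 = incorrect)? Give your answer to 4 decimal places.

P(θ) = 1 / (1 + exp(−α(θ − β)))
P_1 = 1/(1+e^{2.1480}) = 0.1045
P_2 = 1/(1+e^{2.1330}) = 0.1059
L = P_1 × (1−P_2) = 0.1045 × 0.8941 = 0.09345

0.0934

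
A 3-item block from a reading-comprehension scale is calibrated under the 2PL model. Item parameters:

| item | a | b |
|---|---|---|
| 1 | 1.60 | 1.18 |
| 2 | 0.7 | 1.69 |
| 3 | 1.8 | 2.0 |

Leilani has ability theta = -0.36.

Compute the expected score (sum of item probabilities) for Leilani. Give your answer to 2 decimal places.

P(theta) = 1 / (1 + exp(−a(theta − b)))
P_1 = 1/(1+e^{2.4640}) = 0.0784
P_2 = 1/(1+e^{1.4350}) = 0.1923
P_3 = 1/(1+e^{4.2480}) = 0.0141
E[score] = 0.0784 + 0.1923 + 0.0141 = 0.2848

0.28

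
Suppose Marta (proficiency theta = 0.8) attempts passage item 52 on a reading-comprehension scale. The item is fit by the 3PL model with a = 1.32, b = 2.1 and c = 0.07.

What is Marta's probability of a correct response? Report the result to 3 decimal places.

P(theta) = c + (1 − c) · 1 / (1 + exp(−a(theta − b)))
Exponent: 1.32 × (0.8 − 2.1) = -1.7160
1/(1 + e^{1.7160}) = 0.1524
P = 0.07 + 0.93 × 0.1524 = 0.2117

0.212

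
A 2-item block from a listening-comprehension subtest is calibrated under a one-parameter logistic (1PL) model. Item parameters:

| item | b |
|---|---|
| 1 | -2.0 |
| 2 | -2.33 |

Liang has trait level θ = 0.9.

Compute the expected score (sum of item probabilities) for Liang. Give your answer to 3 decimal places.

P(θ) = 1 / (1 + exp(−(θ − b)))
P_1 = 1/(1+e^{-2.9000}) = 0.9478
P_2 = 1/(1+e^{-3.2300}) = 0.9619
E[score] = 0.9478 + 0.9619 = 1.9098

1.910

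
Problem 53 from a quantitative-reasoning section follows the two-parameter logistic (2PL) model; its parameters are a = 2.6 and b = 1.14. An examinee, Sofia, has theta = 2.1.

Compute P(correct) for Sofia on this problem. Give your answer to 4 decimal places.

0.9239

P(theta) = 1 / (1 + exp(−a(theta − b)))
Exponent: 2.6 × (2.1 − 1.14) = 2.4960
1/(1 + e^{-2.4960}) = 0.9239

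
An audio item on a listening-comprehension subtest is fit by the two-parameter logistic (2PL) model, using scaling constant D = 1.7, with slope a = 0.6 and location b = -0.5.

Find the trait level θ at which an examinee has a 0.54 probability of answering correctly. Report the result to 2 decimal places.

-0.34

P(θ) = 1 / (1 + exp(−D·a(θ − b)))
logit = ln(0.5400/0.4600) = 0.1603
θ = b + logit/(1.7·a) = -0.5 + 0.1603/1.0200 = -0.3428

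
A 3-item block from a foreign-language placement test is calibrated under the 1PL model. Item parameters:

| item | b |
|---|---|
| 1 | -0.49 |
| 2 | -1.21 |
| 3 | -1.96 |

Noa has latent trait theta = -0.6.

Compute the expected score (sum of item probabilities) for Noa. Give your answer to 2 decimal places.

1.92

P(theta) = 1 / (1 + exp(−(theta − b)))
P_1 = 1/(1+e^{0.1100}) = 0.4725
P_2 = 1/(1+e^{-0.6100}) = 0.6479
P_3 = 1/(1+e^{-1.3600}) = 0.7958
E[score] = 0.4725 + 0.6479 + 0.7958 = 1.9162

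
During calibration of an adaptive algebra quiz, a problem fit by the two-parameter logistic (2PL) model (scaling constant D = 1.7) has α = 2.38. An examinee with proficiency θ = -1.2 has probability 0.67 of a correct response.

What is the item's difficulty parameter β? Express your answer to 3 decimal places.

P(θ) = 1 / (1 + exp(−D·α(θ − β)))
logit(0.67) = ln(0.67/0.33) = 0.7082
β = θ − logit/(1.7·α) = -1.2 − 0.7082/4.0460 = -1.3750

-1.375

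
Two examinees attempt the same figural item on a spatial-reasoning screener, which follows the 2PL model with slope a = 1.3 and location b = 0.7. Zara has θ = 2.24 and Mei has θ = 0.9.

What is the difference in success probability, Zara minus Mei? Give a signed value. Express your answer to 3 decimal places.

0.316

P(θ) = 1 / (1 + exp(−a(θ − b)))
P(Zara) = 0.8810  [exponent 2.0020]
P(Mei) = 0.5646  [exponent 0.2600]
Difference = 0.8810 − 0.5646 = 0.3164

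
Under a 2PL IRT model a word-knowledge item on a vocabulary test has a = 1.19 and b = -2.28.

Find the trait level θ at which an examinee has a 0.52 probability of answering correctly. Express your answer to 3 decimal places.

-2.213

P(θ) = 1 / (1 + exp(−a(θ − b)))
logit = ln(0.5200/0.4800) = 0.0800
θ = b + logit/(a) = -2.28 + 0.0800/1.1900 = -2.2127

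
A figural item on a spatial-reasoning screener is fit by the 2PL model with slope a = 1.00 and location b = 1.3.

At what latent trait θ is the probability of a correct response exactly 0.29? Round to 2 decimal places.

P(θ) = 1 / (1 + exp(−a(θ − b)))
logit = ln(0.2900/0.7100) = -0.8954
θ = b + logit/(a) = 1.3 + (-0.8954)/1.0000 = 0.4046

0.40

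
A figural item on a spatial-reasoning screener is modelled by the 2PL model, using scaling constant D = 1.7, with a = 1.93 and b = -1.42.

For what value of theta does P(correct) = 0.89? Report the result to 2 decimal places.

-0.78

P(theta) = 1 / (1 + exp(−D·a(theta − b)))
logit = ln(0.8900/0.1100) = 2.0907
theta = b + logit/(1.7·a) = -1.42 + 2.0907/3.2810 = -0.7828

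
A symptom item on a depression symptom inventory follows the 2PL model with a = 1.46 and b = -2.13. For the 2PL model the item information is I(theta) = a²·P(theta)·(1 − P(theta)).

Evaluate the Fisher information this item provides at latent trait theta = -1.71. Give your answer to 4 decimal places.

P = 1/(1+e^{-0.6132}) = 0.6487
P(1−P) = 0.6487 × 0.3513 = 0.2279
I = a² × P(1−P) = 1.46² × 0.2279 = 0.48579

0.4858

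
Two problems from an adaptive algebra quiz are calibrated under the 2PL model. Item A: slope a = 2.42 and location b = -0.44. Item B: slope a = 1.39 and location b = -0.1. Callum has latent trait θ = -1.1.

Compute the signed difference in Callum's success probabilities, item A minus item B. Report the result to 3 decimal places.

P(θ) = 1 / (1 + exp(−a(θ − b)))
P_A = 0.1684
P_B = 0.1994
P_A − P_B = -0.0310

-0.031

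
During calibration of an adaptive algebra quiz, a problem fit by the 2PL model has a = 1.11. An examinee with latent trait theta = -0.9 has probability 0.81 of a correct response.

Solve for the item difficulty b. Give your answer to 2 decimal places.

P(theta) = 1 / (1 + exp(−a(theta − b)))
logit(0.81) = ln(0.81/0.19) = 1.4500
b = theta − logit/(a) = -0.9 − 1.4500/1.1100 = -2.2063

-2.21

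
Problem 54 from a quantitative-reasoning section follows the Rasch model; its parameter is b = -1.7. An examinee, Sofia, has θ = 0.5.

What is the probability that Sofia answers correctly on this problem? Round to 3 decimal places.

0.900

P(θ) = 1 / (1 + exp(−(θ − b)))
Exponent: (0.5 − (-1.7)) = 2.2000
1/(1 + e^{-2.2000}) = 0.9002
P = 0.9002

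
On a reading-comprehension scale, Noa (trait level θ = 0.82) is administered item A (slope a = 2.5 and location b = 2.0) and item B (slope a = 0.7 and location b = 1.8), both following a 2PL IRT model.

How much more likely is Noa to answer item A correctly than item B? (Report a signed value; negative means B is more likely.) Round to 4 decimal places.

P(θ) = 1 / (1 + exp(−a(θ − b)))
P_A = 0.0497
P_B = 0.3349
P_A − P_B = -0.2852

-0.2852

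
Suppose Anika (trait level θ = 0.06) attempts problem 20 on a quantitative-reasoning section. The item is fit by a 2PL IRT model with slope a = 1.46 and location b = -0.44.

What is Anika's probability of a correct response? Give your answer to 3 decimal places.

P(θ) = 1 / (1 + exp(−a(θ − b)))
Exponent: 1.46 × (0.06 − (-0.44)) = 0.7300
1/(1 + e^{-0.7300}) = 0.6748

0.675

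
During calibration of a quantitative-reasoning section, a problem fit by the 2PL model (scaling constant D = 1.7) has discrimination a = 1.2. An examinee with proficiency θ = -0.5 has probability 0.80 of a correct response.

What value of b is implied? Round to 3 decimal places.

-1.180

P(θ) = 1 / (1 + exp(−D·a(θ − b)))
logit(0.80) = ln(0.80/0.20) = 1.3863
b = θ − logit/(1.7·a) = -0.5 − 1.3863/2.0400 = -1.1796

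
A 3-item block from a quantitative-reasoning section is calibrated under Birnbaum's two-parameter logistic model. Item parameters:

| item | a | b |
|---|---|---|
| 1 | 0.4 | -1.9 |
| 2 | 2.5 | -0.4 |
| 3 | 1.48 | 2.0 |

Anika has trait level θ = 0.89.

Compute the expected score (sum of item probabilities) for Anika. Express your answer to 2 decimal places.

P(θ) = 1 / (1 + exp(−a(θ − b)))
P_1 = 1/(1+e^{-1.1160}) = 0.7532
P_2 = 1/(1+e^{-3.2250}) = 0.9618
P_3 = 1/(1+e^{1.6428}) = 0.1621
E[score] = 0.7532 + 0.9618 + 0.1621 = 1.8771

1.88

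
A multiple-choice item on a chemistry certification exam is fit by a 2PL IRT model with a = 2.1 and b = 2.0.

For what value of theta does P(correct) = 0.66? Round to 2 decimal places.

2.32

P(theta) = 1 / (1 + exp(−a(theta − b)))
logit = ln(0.6600/0.3400) = 0.6633
theta = b + logit/(a) = 2.0 + 0.6633/2.1000 = 2.3159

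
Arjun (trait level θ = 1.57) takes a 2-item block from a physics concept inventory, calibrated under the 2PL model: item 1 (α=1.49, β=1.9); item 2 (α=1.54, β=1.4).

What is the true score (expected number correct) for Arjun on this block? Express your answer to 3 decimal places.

P(θ) = 1 / (1 + exp(−α(θ − β)))
P_1 = 1/(1+e^{0.4917}) = 0.3795
P_2 = 1/(1+e^{-0.2618}) = 0.5651
E[score] = 0.3795 + 0.5651 = 0.9446

0.945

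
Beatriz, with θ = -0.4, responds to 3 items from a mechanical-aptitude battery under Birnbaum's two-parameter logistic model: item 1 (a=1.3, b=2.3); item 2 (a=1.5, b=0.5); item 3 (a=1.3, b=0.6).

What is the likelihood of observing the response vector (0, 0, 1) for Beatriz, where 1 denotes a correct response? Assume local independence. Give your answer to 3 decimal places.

P(θ) = 1 / (1 + exp(−a(θ − b)))
P_1 = 1/(1+e^{3.5100}) = 0.0290
P_2 = 1/(1+e^{1.3500}) = 0.2059
P_3 = 1/(1+e^{1.3000}) = 0.2142
L = (1−P_1) × (1−P_2) × P_3 = 0.9710 × 0.7941 × 0.2142 = 0.16514

0.165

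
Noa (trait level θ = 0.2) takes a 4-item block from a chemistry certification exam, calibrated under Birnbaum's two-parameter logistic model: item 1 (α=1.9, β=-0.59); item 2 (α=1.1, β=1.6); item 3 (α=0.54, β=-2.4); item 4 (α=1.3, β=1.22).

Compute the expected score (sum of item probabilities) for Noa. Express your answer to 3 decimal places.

2.007

P(θ) = 1 / (1 + exp(−α(θ − β)))
P_1 = 1/(1+e^{-1.5010}) = 0.8177
P_2 = 1/(1+e^{1.5400}) = 0.1765
P_3 = 1/(1+e^{-1.4040}) = 0.8028
P_4 = 1/(1+e^{1.3260}) = 0.2098
E[score] = 0.8177 + 0.1765 + 0.8028 + 0.2098 = 2.0069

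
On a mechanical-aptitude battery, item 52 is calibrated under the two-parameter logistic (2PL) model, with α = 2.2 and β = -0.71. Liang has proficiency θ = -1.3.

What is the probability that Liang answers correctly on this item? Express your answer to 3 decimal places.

P(θ) = 1 / (1 + exp(−α(θ − β)))
Exponent: 2.2 × (-1.3 − (-0.71)) = -1.2980
1/(1 + e^{1.2980}) = 0.2145

0.215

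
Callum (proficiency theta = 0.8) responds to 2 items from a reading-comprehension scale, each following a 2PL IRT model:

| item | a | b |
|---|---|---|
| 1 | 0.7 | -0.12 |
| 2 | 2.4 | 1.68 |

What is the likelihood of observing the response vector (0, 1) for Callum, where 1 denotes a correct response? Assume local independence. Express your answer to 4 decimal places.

P(theta) = 1 / (1 + exp(−a(theta − b)))
P_1 = 1/(1+e^{-0.6440}) = 0.6557
P_2 = 1/(1+e^{2.1120}) = 0.1079
L = (1−P_1) × P_2 = 0.3443 × 0.1079 = 0.03717

0.0372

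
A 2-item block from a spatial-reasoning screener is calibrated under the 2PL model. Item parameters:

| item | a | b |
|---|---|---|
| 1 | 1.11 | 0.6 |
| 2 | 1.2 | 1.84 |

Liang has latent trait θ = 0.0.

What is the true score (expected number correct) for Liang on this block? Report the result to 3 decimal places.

0.438

P(θ) = 1 / (1 + exp(−a(θ − b)))
P_1 = 1/(1+e^{0.6660}) = 0.3394
P_2 = 1/(1+e^{2.2080}) = 0.0990
E[score] = 0.3394 + 0.0990 = 0.4384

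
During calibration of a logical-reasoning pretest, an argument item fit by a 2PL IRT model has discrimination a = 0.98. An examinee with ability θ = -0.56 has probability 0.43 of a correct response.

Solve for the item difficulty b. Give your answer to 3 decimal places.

-0.272

P(θ) = 1 / (1 + exp(−a(θ − b)))
logit(0.43) = ln(0.43/0.57) = -0.2819
b = θ − logit/(a) = -0.56 − (-0.2819)/0.9800 = -0.2724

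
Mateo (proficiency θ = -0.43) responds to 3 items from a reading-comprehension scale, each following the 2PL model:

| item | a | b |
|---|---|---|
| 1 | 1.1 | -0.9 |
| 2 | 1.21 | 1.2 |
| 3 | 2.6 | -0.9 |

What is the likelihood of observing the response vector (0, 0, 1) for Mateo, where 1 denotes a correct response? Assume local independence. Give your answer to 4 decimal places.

0.2533

P(θ) = 1 / (1 + exp(−a(θ − b)))
P_1 = 1/(1+e^{-0.5170}) = 0.6264
P_2 = 1/(1+e^{1.9723}) = 0.1221
P_3 = 1/(1+e^{-1.2220}) = 0.7724
L = (1−P_1) × (1−P_2) × P_3 = 0.3736 × 0.8779 × 0.7724 = 0.25330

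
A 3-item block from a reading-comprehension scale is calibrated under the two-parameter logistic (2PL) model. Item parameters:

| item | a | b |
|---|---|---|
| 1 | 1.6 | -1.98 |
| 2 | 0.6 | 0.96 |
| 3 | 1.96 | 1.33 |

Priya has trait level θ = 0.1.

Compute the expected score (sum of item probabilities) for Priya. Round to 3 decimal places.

P(θ) = 1 / (1 + exp(−a(θ − b)))
P_1 = 1/(1+e^{-3.3280}) = 0.9654
P_2 = 1/(1+e^{0.5160}) = 0.3738
P_3 = 1/(1+e^{2.4108}) = 0.0824
E[score] = 0.9654 + 0.3738 + 0.0824 = 1.4215

1.422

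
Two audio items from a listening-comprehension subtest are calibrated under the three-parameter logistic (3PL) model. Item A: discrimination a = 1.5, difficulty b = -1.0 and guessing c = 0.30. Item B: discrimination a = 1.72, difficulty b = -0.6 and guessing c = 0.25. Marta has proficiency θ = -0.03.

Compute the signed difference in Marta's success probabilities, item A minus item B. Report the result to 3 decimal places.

P(θ) = c + (1 − c) · 1 / (1 + exp(−a(θ − b)))
P_A = 0.8675
P_B = 0.7954
P_A − P_B = 0.0721

0.072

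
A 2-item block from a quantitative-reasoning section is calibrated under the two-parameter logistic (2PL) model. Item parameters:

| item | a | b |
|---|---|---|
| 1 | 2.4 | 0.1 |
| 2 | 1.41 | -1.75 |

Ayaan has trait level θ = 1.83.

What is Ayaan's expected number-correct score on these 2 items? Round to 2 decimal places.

P(θ) = 1 / (1 + exp(−a(θ − b)))
P_1 = 1/(1+e^{-4.1520}) = 0.9845
P_2 = 1/(1+e^{-5.0478}) = 0.9936
E[score] = 0.9845 + 0.9936 = 1.9781

1.98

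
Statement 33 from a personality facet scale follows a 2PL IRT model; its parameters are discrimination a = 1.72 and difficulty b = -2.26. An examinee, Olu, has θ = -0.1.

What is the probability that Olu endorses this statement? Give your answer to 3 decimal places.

0.976

P(θ) = 1 / (1 + exp(−a(θ − b)))
Exponent: 1.72 × (-0.1 − (-2.26)) = 3.7152
1/(1 + e^{-3.7152}) = 0.9762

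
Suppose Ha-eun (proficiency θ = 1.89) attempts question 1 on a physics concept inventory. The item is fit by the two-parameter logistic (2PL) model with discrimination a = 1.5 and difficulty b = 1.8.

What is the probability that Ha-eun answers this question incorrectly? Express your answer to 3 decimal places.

0.466

P(θ) = 1 / (1 + exp(−a(θ − b)))
Exponent: 1.5 × (1.89 − 1.8) = 0.1350
1/(1 + e^{-0.1350}) = 0.5337
P(incorrect) = 1 − 0.5337 = 0.4663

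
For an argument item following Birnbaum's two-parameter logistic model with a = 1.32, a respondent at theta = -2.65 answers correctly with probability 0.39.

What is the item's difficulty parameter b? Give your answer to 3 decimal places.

-2.311

P(theta) = 1 / (1 + exp(−a(theta − b)))
logit(0.39) = ln(0.39/0.61) = -0.4473
b = theta − logit/(a) = -2.65 − (-0.4473)/1.3200 = -2.3111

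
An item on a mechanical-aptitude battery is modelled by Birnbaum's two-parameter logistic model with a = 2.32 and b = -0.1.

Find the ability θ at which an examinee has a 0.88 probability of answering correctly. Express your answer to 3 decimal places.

P(θ) = 1 / (1 + exp(−a(θ − b)))
logit = ln(0.8800/0.1200) = 1.9924
θ = b + logit/(a) = -0.1 + 1.9924/2.3200 = 0.7588

0.759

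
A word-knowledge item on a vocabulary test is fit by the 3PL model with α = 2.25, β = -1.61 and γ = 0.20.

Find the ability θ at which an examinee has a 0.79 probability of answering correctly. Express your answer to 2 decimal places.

P(θ) = γ + (1 − γ) · 1 / (1 + exp(−α(θ − β)))
Remove guessing floor: (0.79 − 0.20)/(1 − 0.20) = 0.7375
logit = ln(0.7375/0.2625) = 1.0330
θ = β + logit/(α) = -1.61 + 1.0330/2.2500 = -1.1509

-1.15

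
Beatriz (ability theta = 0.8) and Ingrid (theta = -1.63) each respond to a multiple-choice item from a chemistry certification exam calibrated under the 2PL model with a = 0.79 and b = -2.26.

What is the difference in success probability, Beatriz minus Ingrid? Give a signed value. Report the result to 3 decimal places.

P(theta) = 1 / (1 + exp(−a(theta − b)))
P(Beatriz) = 0.9181  [exponent 2.4174]
P(Ingrid) = 0.6219  [exponent 0.4977]
Difference = 0.9181 − 0.6219 = 0.2962

0.296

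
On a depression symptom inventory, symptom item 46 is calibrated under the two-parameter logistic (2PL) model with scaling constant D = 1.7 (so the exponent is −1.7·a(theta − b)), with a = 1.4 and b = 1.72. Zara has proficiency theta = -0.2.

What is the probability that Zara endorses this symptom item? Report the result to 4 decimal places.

0.0103

P(theta) = 1 / (1 + exp(−D·a(theta − b)))
Exponent: 1.7 × 1.4 × (-0.2 − 1.72) = -4.5696
1/(1 + e^{4.5696}) = 0.0103
P = 0.0103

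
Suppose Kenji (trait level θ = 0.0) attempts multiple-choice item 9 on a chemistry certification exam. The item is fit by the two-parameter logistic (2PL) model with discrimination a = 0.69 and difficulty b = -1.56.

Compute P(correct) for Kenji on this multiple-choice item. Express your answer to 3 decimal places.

P(θ) = 1 / (1 + exp(−a(θ − b)))
Exponent: 0.69 × (0.0 − (-1.56)) = 1.0764
1/(1 + e^{-1.0764}) = 0.7458

0.746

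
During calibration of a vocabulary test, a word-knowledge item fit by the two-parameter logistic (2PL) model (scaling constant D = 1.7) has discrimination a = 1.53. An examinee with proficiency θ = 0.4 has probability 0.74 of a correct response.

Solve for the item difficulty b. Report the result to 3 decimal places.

P(θ) = 1 / (1 + exp(−D·a(θ − b)))
logit(0.74) = ln(0.74/0.26) = 1.0460
b = θ − logit/(1.7·a) = 0.4 − 1.0460/2.6010 = -0.0021

-0.002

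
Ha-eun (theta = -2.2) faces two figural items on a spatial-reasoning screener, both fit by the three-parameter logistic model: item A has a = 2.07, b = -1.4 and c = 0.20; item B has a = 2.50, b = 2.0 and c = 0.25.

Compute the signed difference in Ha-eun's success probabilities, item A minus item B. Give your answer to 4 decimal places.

0.0782

P(theta) = c + (1 − c) · 1 / (1 + exp(−a(theta − b)))
P_A = 0.3282
P_B = 0.2500
P_A − P_B = 0.0782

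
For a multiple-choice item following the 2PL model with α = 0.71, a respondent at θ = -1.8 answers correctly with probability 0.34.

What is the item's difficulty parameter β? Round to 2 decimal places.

-0.87

P(θ) = 1 / (1 + exp(−α(θ − β)))
logit(0.34) = ln(0.34/0.66) = -0.6633
β = θ − logit/(α) = -1.8 − (-0.6633)/0.7100 = -0.8658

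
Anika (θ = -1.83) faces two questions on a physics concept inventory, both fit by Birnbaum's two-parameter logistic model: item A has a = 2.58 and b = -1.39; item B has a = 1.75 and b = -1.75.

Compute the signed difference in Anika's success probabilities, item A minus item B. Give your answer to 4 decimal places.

P(θ) = 1 / (1 + exp(−a(θ − b)))
P_A = 0.2432
P_B = 0.4651
P_A − P_B = -0.2219

-0.2219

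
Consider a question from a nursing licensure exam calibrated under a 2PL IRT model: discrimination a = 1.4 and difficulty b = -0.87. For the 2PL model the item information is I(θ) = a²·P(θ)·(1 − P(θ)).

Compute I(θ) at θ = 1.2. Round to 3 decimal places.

P = 1/(1+e^{-2.8980}) = 0.9477
P(1−P) = 0.9477 × 0.0523 = 0.0495
I = a² × P(1−P) = 1.4² × 0.0495 = 0.09706

0.097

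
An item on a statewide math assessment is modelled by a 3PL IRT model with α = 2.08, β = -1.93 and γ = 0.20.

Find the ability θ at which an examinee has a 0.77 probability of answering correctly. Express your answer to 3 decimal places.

P(θ) = γ + (1 − γ) · 1 / (1 + exp(−α(θ − β)))
Remove guessing floor: (0.77 − 0.20)/(1 − 0.20) = 0.7125
logit = ln(0.7125/0.2875) = 0.9076
θ = β + logit/(α) = -1.93 + 0.9076/2.0800 = -1.4937

-1.494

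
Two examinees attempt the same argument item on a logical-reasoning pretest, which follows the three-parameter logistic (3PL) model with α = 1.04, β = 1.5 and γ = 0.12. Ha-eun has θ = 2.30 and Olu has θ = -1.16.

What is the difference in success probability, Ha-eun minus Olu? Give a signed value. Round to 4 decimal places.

P(θ) = γ + (1 − γ) · 1 / (1 + exp(−α(θ − β)))
P(Ha-eun) = 0.7332  [exponent 0.8320]
P(Olu) = 0.1721  [exponent -2.7664]
Difference = 0.7332 − 0.1721 = 0.5611

0.5611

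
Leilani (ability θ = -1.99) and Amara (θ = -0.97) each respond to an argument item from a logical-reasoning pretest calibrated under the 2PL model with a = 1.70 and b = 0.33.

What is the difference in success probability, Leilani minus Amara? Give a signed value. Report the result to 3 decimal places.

P(θ) = 1 / (1 + exp(−a(θ − b)))
P(Leilani) = 0.0190  [exponent -3.9440]
P(Amara) = 0.0989  [exponent -2.2100]
Difference = 0.0190 − 0.0989 = -0.0799

-0.080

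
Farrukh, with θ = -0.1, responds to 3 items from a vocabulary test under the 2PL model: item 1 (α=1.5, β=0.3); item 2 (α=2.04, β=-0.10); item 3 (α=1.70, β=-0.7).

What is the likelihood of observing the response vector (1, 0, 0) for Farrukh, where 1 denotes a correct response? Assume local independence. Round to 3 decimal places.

P(θ) = 1 / (1 + exp(−α(θ − β)))
P_1 = 1/(1+e^{0.6000}) = 0.3543
P_2 = 1/(1+e^{0.0000}) = 0.5000
P_3 = 1/(1+e^{-1.0200}) = 0.7350
L = P_1 × (1−P_2) × (1−P_3) = 0.3543 × 0.5000 × 0.2650 = 0.04696

0.047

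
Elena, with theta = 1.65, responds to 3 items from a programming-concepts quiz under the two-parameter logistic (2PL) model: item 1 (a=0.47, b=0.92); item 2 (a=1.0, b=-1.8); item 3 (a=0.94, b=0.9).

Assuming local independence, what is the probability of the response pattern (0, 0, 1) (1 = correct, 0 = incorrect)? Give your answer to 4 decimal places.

P(theta) = 1 / (1 + exp(−a(theta − b)))
P_1 = 1/(1+e^{-0.3431}) = 0.5849
P_2 = 1/(1+e^{-3.4500}) = 0.9692
P_3 = 1/(1+e^{-0.7050}) = 0.6693
L = (1−P_1) × (1−P_2) × P_3 = 0.4151 × 0.0308 × 0.6693 = 0.00855

0.0085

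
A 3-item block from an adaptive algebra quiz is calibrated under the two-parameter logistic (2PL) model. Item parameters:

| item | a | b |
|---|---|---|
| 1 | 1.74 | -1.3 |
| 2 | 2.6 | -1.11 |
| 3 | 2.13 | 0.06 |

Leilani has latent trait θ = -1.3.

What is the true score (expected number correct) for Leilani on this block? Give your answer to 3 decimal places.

0.931

P(θ) = 1 / (1 + exp(−a(θ − b)))
P_1 = 1/(1+e^{0.0000}) = 0.5000
P_2 = 1/(1+e^{0.4940}) = 0.3790
P_3 = 1/(1+e^{2.8968}) = 0.0523
E[score] = 0.5000 + 0.3790 + 0.0523 = 0.9313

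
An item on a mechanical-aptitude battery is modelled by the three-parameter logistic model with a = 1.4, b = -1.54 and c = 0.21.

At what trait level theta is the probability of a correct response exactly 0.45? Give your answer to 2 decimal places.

-2.13

P(theta) = c + (1 − c) · 1 / (1 + exp(−a(theta − b)))
Remove guessing floor: (0.45 − 0.21)/(1 − 0.21) = 0.3038
logit = ln(0.3038/0.6962) = -0.8293
theta = b + logit/(a) = -1.54 + (-0.8293)/1.4000 = -2.1323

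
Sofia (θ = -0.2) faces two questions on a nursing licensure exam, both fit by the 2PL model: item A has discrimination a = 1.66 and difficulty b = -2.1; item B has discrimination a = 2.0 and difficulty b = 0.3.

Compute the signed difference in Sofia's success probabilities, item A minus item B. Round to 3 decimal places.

0.690

P(θ) = 1 / (1 + exp(−a(θ − b)))
P_A = 0.9591
P_B = 0.2689
P_A − P_B = 0.6901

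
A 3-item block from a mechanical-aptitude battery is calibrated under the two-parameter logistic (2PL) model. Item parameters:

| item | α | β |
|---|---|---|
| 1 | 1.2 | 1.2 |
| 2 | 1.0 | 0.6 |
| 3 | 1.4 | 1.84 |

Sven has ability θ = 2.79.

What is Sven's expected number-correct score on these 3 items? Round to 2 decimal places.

P(θ) = 1 / (1 + exp(−α(θ − β)))
P_1 = 1/(1+e^{-1.9080}) = 0.8708
P_2 = 1/(1+e^{-2.1900}) = 0.8993
P_3 = 1/(1+e^{-1.3300}) = 0.7908
E[score] = 0.8708 + 0.8993 + 0.7908 = 2.5610

2.56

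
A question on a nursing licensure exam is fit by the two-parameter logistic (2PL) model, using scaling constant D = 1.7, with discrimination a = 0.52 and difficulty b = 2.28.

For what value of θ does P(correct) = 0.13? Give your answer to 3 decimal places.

0.130

P(θ) = 1 / (1 + exp(−D·a(θ − b)))
logit = ln(0.1300/0.8700) = -1.9010
θ = b + logit/(1.7·a) = 2.28 + (-1.9010)/0.8840 = 0.1296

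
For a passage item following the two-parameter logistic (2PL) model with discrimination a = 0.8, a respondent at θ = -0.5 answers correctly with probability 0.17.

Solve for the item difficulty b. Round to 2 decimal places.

P(θ) = 1 / (1 + exp(−a(θ − b)))
logit(0.17) = ln(0.17/0.83) = -1.5856
b = θ − logit/(a) = -0.5 − (-1.5856)/0.8000 = 1.4820

1.48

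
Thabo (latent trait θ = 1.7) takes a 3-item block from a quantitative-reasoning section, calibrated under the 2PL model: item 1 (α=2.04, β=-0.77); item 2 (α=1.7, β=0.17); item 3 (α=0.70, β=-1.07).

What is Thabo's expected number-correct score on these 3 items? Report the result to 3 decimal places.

P(θ) = 1 / (1 + exp(−α(θ − β)))
P_1 = 1/(1+e^{-5.0388}) = 0.9936
P_2 = 1/(1+e^{-2.6010}) = 0.9309
P_3 = 1/(1+e^{-1.9390}) = 0.8742
E[score] = 0.9936 + 0.9309 + 0.8742 = 2.7987

2.799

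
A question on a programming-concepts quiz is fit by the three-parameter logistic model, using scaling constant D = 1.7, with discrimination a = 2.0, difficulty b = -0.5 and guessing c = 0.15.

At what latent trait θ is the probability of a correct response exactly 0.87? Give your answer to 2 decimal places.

P(θ) = c + (1 − c) · 1 / (1 + exp(−D·a(θ − b)))
Remove guessing floor: (0.87 − 0.15)/(1 − 0.15) = 0.8471
logit = ln(0.8471/0.1529) = 1.7117
θ = b + logit/(1.7·a) = -0.5 + 1.7117/3.4000 = 0.0034

0.00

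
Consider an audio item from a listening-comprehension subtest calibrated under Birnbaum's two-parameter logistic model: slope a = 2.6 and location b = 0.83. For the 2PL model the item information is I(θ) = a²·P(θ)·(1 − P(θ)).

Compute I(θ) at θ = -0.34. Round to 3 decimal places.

P = 1/(1+e^{3.0420}) = 0.0456
P(1−P) = 0.0456 × 0.9544 = 0.0435
I = a² × P(1−P) = 2.6² × 0.0435 = 0.29398

0.294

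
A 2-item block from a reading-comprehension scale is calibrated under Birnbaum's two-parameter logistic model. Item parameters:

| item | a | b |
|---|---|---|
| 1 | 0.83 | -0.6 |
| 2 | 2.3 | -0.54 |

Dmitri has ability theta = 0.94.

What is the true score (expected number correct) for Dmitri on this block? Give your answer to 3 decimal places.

1.750

P(theta) = 1 / (1 + exp(−a(theta − b)))
P_1 = 1/(1+e^{-1.2782}) = 0.7821
P_2 = 1/(1+e^{-3.4040}) = 0.9678
E[score] = 0.7821 + 0.9678 = 1.7500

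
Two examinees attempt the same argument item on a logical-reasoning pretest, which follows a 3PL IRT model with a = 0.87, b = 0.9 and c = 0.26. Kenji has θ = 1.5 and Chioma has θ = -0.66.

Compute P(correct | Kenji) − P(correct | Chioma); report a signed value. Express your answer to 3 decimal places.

P(θ) = c + (1 − c) · 1 / (1 + exp(−a(θ − b)))
P(Kenji) = 0.7244  [exponent 0.5220]
P(Chioma) = 0.4115  [exponent -1.3572]
Difference = 0.7244 − 0.4115 = 0.3130

0.313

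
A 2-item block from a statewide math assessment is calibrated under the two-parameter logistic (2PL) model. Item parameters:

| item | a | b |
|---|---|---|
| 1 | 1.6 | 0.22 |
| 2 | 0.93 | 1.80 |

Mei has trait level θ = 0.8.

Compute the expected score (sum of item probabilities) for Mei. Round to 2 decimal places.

1.00

P(θ) = 1 / (1 + exp(−a(θ − b)))
P_1 = 1/(1+e^{-0.9280}) = 0.7167
P_2 = 1/(1+e^{0.9300}) = 0.2829
E[score] = 0.7167 + 0.2829 = 0.9996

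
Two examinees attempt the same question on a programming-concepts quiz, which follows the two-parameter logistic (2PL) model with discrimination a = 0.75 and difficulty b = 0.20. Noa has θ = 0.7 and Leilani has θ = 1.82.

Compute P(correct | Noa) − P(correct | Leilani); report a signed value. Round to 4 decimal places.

P(θ) = 1 / (1 + exp(−a(θ − b)))
P(Noa) = 0.5927  [exponent 0.3750]
P(Leilani) = 0.7712  [exponent 1.2150]
Difference = 0.5927 − 0.7712 = -0.1785

-0.1785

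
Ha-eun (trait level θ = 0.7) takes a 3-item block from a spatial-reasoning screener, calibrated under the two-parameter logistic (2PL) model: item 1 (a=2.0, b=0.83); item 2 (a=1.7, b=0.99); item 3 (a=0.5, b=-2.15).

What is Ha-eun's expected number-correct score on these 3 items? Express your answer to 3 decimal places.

P(θ) = 1 / (1 + exp(−a(θ − b)))
P_1 = 1/(1+e^{0.2600}) = 0.4354
P_2 = 1/(1+e^{0.4930}) = 0.3792
P_3 = 1/(1+e^{-1.4250}) = 0.8061
E[score] = 0.4354 + 0.3792 + 0.8061 = 1.6207

1.621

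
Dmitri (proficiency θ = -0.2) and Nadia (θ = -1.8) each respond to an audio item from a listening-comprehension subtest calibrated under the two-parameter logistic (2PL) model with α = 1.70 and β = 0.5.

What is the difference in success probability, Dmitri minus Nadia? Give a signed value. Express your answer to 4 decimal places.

0.2136

P(θ) = 1 / (1 + exp(−α(θ − β)))
P(Dmitri) = 0.2333  [exponent -1.1900]
P(Nadia) = 0.0196  [exponent -3.9100]
Difference = 0.2333 − 0.0196 = 0.2136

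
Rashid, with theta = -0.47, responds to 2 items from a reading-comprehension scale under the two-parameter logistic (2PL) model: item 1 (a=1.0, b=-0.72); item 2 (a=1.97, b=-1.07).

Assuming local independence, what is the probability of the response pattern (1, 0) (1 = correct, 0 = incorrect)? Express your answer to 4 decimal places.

P(theta) = 1 / (1 + exp(−a(theta − b)))
P_1 = 1/(1+e^{-0.2500}) = 0.5622
P_2 = 1/(1+e^{-1.1820}) = 0.7653
L = P_1 × (1−P_2) = 0.5622 × 0.2347 = 0.13194

0.1319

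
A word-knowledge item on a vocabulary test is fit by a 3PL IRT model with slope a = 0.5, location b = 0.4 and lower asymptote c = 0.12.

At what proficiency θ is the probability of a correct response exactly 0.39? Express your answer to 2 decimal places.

-1.23

P(θ) = c + (1 − c) · 1 / (1 + exp(−a(θ − b)))
Remove guessing floor: (0.39 − 0.12)/(1 − 0.12) = 0.3068
logit = ln(0.3068/0.6932) = -0.8150
θ = b + logit/(a) = 0.4 + (-0.8150)/0.5000 = -1.2301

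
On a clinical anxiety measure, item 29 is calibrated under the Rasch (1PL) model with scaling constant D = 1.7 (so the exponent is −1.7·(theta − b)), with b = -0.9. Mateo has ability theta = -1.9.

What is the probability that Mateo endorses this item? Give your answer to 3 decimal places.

P(theta) = 1 / (1 + exp(−D·(theta − b)))
Exponent: 1.7 × (-1.9 − (-0.9)) = -1.7000
1/(1 + e^{1.7000}) = 0.1545
P = 0.1545

0.154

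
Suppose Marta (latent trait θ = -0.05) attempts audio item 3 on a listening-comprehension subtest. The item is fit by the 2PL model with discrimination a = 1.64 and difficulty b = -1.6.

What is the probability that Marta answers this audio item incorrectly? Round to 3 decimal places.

P(θ) = 1 / (1 + exp(−a(θ − b)))
Exponent: 1.64 × (-0.05 − (-1.6)) = 2.5420
1/(1 + e^{-2.5420}) = 0.9270
P(incorrect) = 1 − 0.9270 = 0.0730

0.073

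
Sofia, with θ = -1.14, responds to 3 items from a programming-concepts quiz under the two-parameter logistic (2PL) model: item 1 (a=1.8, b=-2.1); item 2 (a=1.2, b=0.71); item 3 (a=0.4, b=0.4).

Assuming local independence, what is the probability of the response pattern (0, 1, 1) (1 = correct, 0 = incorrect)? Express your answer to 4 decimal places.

0.0052

P(θ) = 1 / (1 + exp(−a(θ − b)))
P_1 = 1/(1+e^{-1.7280}) = 0.8492
P_2 = 1/(1+e^{2.2200}) = 0.0980
P_3 = 1/(1+e^{0.6160}) = 0.3507
L = (1−P_1) × P_2 × P_3 = 0.1508 × 0.0980 × 0.3507 = 0.00518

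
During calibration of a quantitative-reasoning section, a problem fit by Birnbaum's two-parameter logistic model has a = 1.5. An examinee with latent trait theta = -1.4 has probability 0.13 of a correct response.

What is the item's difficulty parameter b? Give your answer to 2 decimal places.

-0.13

P(theta) = 1 / (1 + exp(−a(theta − b)))
logit(0.13) = ln(0.13/0.87) = -1.9010
b = theta − logit/(a) = -1.4 − (-1.9010)/1.5000 = -0.1327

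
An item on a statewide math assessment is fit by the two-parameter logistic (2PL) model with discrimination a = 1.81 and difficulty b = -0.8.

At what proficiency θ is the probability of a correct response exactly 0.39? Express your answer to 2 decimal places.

-1.05

P(θ) = 1 / (1 + exp(−a(θ − b)))
logit = ln(0.3900/0.6100) = -0.4473
θ = b + logit/(a) = -0.8 + (-0.4473)/1.8100 = -1.0471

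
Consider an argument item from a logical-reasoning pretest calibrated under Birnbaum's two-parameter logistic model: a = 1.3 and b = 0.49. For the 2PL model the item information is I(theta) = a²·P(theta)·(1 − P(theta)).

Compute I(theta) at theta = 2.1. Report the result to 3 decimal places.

0.165

P = 1/(1+e^{-2.0930}) = 0.8902
P(1−P) = 0.8902 × 0.1098 = 0.0977
I = a² × P(1−P) = 1.3² × 0.0977 = 0.16516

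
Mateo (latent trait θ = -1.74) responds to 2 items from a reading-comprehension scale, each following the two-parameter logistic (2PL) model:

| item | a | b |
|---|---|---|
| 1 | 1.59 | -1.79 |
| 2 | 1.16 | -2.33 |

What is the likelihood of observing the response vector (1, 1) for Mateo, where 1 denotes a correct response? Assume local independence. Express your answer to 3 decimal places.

0.346

P(θ) = 1 / (1 + exp(−a(θ − b)))
P_1 = 1/(1+e^{-0.0795}) = 0.5199
P_2 = 1/(1+e^{-0.6844}) = 0.6647
L = P_1 × P_2 = 0.5199 × 0.6647 = 0.34556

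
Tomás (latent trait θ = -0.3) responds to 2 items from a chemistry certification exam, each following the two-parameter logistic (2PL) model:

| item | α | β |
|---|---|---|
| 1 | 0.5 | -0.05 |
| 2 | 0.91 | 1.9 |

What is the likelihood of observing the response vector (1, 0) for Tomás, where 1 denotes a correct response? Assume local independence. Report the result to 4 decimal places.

0.4130

P(θ) = 1 / (1 + exp(−α(θ − β)))
P_1 = 1/(1+e^{0.1250}) = 0.4688
P_2 = 1/(1+e^{2.0020}) = 0.1190
L = P_1 × (1−P_2) = 0.4688 × 0.8810 = 0.41301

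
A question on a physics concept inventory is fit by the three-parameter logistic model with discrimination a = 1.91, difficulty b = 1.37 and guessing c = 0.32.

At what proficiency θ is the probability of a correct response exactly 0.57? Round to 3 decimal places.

1.086

P(θ) = c + (1 − c) · 1 / (1 + exp(−a(θ − b)))
Remove guessing floor: (0.57 − 0.32)/(1 − 0.32) = 0.3676
logit = ln(0.3676/0.6324) = -0.5423
θ = b + logit/(a) = 1.37 + (-0.5423)/1.9100 = 1.0861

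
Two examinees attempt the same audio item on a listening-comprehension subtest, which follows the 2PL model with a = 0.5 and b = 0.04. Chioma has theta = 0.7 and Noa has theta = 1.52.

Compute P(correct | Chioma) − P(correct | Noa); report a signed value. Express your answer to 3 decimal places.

-0.095

P(theta) = 1 / (1 + exp(−a(theta − b)))
P(Chioma) = 0.5818  [exponent 0.3300]
P(Noa) = 0.6770  [exponent 0.7400]
Difference = 0.5818 − 0.6770 = -0.0952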